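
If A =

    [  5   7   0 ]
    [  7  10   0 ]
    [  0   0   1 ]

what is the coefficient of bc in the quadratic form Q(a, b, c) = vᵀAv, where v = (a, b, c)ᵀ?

0

The coefficient of bc is A[2,3] + A[3,2] = 2·0 = 0.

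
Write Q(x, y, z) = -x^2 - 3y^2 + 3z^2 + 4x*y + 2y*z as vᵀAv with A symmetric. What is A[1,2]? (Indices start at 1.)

2

The coefficient of x·y in Q is 4. For a symmetric A this equals A[1,2] + A[2,1] = 2·A[1,2].
So A[1,2] = 4/2 = 2.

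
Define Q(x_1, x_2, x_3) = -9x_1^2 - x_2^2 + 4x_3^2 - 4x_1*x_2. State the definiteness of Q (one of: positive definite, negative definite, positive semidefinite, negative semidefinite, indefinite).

indefinite

The symmetric matrix is A = [[-9, -2, 0], [-2, -1, 0], [0, 0, 4]].
Symmetric row and column elimination reduces A to a congruent diagonal form with pivots -9, -5/9, 4.
That gives 1 positive, 2 negative pivots.
Hence Q is indefinite.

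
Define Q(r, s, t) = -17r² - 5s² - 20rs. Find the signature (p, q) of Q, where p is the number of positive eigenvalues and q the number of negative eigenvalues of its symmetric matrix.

(1, 1)

The symmetric matrix is A = [[-17, -10, 0], [-10, -5, 0], [0, 0, 0]].
Symmetric row and column elimination reduces A to a congruent diagonal form with pivots -17, 15/17, 0.
Counting signs: 1 positive, 1 negative, 1 zero.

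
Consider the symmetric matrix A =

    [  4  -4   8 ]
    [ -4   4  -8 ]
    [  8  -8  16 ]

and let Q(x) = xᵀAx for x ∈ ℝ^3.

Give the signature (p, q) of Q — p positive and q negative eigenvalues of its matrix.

(1, 0)

Congruent diagonalization of A (simultaneous row and column reduction) yields pivots 4, 0, 0.
Counting signs: 1 positive, 2 zero.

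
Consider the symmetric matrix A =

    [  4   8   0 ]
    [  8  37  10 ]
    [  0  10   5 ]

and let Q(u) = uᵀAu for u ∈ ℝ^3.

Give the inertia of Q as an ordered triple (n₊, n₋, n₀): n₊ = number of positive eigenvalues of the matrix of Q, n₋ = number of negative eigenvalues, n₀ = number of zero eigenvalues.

(3, 0, 0)

Symmetric row and column elimination reduces A to a congruent diagonal form with pivots 4, 21, 5/21.
So there are 3 positive pivots.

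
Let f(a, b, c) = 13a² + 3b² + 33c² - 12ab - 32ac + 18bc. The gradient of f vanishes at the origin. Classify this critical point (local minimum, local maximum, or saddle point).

local minimum

The Hessian at the origin is H = [[26, -12, -32], [-12, 6, 18], [-32, 18, 66]].
An LDLᵀ factorisation of H has diagonal entries 26, 6/13, 4.
That gives 3 positive pivots.
H is positive definite, so the origin is a strict local minimum.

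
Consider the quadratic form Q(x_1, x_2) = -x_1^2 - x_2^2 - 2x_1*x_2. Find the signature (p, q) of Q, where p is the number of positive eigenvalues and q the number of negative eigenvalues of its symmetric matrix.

The associated matrix is A = [[-1, -1], [-1, -1]].
Congruent diagonalization of A (simultaneous row and column reduction) yields pivots -1, 0.
So there are 1 negative, 1 zero pivots.

(0, 1)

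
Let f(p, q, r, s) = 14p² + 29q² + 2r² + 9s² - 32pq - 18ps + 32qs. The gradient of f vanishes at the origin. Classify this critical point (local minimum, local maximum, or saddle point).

local minimum

The Hessian at the origin is H = [[28, -32, 0, -18], [-32, 58, 0, 32], [0, 0, 4, 0], [-18, 32, 0, 18]].
Congruent diagonalization of H (simultaneous row and column reduction) yields pivots 28, 150/7, 4, 1/3.
That gives 4 positive pivots.
H is positive definite, so the origin is a strict local minimum.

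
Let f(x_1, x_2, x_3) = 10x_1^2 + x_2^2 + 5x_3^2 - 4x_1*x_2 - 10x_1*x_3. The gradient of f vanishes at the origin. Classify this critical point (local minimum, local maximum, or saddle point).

local minimum

The Hessian at the origin is H = [[20, -4, -10], [-4, 2, 0], [-10, 0, 10]].
An LDLᵀ factorisation of H has diagonal entries 20, 6/5, 5/3.
So there are 3 positive pivots.
H is positive definite, so the origin is a strict local minimum.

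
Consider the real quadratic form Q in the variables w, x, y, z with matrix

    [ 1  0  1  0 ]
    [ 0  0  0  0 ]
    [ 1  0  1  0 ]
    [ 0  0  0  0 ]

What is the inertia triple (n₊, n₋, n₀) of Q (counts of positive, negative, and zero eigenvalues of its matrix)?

(1, 0, 3)

Row-reducing A symmetrically gives the diagonal entries 1, 0, 0, 0.
That gives 1 positive, 3 zero pivots.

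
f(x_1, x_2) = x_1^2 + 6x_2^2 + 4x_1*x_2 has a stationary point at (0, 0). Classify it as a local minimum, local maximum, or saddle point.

local minimum

The Hessian at the origin is H = [[2, 4], [4, 12]].
det H = 2·12 − (4)² = 8 > 0 and H[1,1] = 2 > 0, so H is positive definite.
Therefore the origin is a local minimum.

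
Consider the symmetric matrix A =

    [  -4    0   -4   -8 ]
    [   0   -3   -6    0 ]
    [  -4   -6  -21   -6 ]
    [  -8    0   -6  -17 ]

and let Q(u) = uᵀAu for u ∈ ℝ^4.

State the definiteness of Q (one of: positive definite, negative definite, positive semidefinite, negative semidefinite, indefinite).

Leading principal minors: Δ_1 = -4, Δ_2 = 12, Δ_3 = -60, Δ_4 = 12.
The signs alternate starting with Δ_1 < 0, so by Sylvester's criterion Q is negative definite.

negative definite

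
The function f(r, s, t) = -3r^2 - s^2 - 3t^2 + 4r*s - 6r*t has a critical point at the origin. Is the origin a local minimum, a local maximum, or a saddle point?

The Hessian at the origin is H = [[-6, 4, -6], [4, -2, 0], [-6, 0, -6]].
Symmetric row and column elimination reduces H to a congruent diagonal form with pivots -6, 2/3, -24.
Counting signs: 1 positive, 2 negative.
H is indefinite, so the origin is a saddle point.

saddle point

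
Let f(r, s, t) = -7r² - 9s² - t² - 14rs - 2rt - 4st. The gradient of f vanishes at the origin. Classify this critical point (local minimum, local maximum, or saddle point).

local maximum

The Hessian at the origin is H = [[-14, -14, -2], [-14, -18, -4], [-2, -4, -2]].
An LDLᵀ factorisation of H has diagonal entries -14, -4, -5/7.
Counting signs: 3 negative.
H is negative definite, so the origin is a strict local maximum.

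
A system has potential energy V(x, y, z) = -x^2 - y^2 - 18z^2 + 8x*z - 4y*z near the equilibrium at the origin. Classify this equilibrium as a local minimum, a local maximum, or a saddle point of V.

The Hessian at the origin is H = [[-2, 0, 8], [0, -2, -4], [8, -4, -36]].
An LDLᵀ factorisation of H has diagonal entries -2, -2, 4.
Counting signs: 1 positive, 2 negative.
H is indefinite, so the origin is a saddle point.

saddle point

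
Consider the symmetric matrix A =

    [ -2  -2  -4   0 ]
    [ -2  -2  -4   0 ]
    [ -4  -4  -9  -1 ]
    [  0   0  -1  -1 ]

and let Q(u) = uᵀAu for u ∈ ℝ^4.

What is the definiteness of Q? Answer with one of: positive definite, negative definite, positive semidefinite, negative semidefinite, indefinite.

Applying the same elementary operations to the rows and columns of A produces a congruent diagonal matrix with entries -2, 0, -1, 0.
So there are 2 negative, 2 zero pivots.
Hence Q is negative semidefinite.

negative semidefinite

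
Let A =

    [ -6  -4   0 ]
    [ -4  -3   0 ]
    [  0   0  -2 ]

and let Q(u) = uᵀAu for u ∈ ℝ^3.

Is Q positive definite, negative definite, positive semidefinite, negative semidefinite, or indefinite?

Row-reducing A symmetrically gives the diagonal entries -6, -1/3, -2.
Counting signs: 3 negative.
Hence Q is negative definite.

negative definite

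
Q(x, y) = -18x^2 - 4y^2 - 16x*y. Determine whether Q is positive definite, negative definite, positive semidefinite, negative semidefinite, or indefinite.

negative definite

The symmetric matrix of Q is A = [[-18, -8], [-8, -4]].
Leading principal minors: Δ_1 = -18, Δ_2 = 8.
The signs alternate starting with Δ_1 < 0, so by Sylvester's criterion Q is negative definite.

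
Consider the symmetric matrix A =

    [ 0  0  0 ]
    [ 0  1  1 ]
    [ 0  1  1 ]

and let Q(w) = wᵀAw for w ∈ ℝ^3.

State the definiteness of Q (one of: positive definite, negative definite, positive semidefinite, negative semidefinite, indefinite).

positive semidefinite

Congruent diagonalization of A (simultaneous row and column reduction) yields pivots 0, 1, 0.
That gives 1 positive, 2 zero pivots.
Hence Q is positive semidefinite.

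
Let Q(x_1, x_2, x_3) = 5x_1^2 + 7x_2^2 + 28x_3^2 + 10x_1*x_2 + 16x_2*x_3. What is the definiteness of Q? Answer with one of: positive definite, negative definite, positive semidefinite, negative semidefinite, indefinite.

The associated matrix is A = [[5, 5, 0], [5, 7, 8], [0, 8, 28]].
Row-reducing A symmetrically gives the diagonal entries 5, 2, -4.
Counting signs: 2 positive, 1 negative.
Hence Q is indefinite.

indefinite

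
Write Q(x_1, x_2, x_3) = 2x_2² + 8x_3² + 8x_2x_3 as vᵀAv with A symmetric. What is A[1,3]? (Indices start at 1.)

The coefficient of x_1·x_3 in Q is 0. For a symmetric A this equals A[1,3] + A[3,1] = 2·A[1,3].
So A[1,3] = 0/2 = 0.

0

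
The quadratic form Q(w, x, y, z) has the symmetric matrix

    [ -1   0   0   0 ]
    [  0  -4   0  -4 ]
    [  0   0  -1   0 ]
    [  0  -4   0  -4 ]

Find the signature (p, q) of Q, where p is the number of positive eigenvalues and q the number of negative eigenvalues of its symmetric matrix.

(0, 3)

Congruent diagonalization of A (simultaneous row and column reduction) yields pivots -1, -4, -1, 0.
That gives 3 negative, 1 zero pivots.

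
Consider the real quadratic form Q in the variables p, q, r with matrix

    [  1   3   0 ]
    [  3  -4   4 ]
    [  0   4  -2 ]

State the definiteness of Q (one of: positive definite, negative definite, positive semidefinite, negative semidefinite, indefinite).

Symmetric row and column elimination reduces A to a congruent diagonal form with pivots 1, -13, -10/13.
That gives 1 positive, 2 negative pivots.
Hence Q is indefinite.

indefinite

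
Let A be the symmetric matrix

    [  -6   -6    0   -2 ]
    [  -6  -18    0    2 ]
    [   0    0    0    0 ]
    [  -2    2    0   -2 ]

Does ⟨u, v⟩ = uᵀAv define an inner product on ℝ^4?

Congruent diagonalization of A (simultaneous row and column reduction) yields pivots -6, -12, 0, 0.
So there are 2 negative, 2 zero pivots.
Hence Q is negative semidefinite.
⟨·,·⟩ is an inner product exactly when A is positive definite.

no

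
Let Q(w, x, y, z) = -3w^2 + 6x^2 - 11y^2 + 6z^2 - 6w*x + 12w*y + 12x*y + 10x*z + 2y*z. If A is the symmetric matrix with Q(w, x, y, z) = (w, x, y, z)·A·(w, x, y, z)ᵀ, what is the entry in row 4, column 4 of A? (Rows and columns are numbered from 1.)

The coefficient of z^2 in Q is 6, and that is exactly A[4,4].

6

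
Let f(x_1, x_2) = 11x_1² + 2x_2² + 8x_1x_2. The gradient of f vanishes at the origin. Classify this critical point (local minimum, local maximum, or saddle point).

The Hessian at the origin is H = [[22, 8], [8, 4]].
det H = 22·4 − (8)² = 24 > 0 and H[1,1] = 22 > 0, so H is positive definite.
Therefore the origin is a local minimum.

local minimum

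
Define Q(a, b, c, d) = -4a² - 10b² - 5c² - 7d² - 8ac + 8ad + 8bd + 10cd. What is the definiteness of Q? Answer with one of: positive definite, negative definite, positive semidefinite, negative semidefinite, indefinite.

The symmetric matrix of Q is A = [[-4, 0, -4, 4], [0, -10, 0, 4], [-4, 0, -5, 5], [4, 4, 5, -7]].
Leading principal minors: Δ_1 = -4, Δ_2 = 40, Δ_3 = -40, Δ_4 = 16.
The signs alternate starting with Δ_1 < 0, so by Sylvester's criterion Q is negative definite.

negative definite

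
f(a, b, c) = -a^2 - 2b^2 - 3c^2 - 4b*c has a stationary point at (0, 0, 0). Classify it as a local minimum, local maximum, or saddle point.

The Hessian at the origin is H = [[-2, 0, 0], [0, -4, -4], [0, -4, -6]].
An LDLᵀ factorisation of H has diagonal entries -2, -4, -2.
That gives 3 negative pivots.
H is negative definite, so the origin is a strict local maximum.

local maximum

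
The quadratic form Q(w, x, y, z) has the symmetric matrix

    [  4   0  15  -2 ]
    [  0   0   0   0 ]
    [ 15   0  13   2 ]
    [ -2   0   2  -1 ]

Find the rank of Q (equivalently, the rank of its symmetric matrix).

Symmetric row and column elimination reduces A to a congruent diagonal form with pivots 4, 0, -173/4, 15/173.
Counting signs: 2 positive, 1 negative, 1 zero.
The rank is the number of nonzero pivots: 3.

3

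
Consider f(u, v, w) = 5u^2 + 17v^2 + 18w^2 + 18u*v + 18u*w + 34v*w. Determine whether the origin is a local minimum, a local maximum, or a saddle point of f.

local minimum

The Hessian at the origin is H = [[10, 18, 18], [18, 34, 34], [18, 34, 36]].
Row-reducing H symmetrically gives the diagonal entries 10, 8/5, 2.
Counting signs: 3 positive.
H is positive definite, so the origin is a strict local minimum.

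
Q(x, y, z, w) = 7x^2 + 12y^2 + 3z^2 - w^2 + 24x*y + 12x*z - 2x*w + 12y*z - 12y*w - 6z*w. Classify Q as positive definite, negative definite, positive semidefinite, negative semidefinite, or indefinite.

indefinite

Write A = [[7, 12, 6, -1], [12, 12, 6, -6], [6, 6, 3, -3], [-1, -6, -3, -1]].
Congruent diagonalization of A (simultaneous row and column reduction) yields pivots 7, -60/7, 0, 1.
That gives 2 positive, 1 negative, 1 zero pivots.
Hence Q is indefinite.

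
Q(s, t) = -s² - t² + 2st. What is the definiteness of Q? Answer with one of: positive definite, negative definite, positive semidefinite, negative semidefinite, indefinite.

The symmetric matrix of Q is [[-1, 1], [1, -1]].
For the 2×2 matrix [[-1, 1], [1, -1]]: det = -1·-1 − (1)² = 0, trace = -2.
det = 0 so one eigenvalue is zero; the form is semidefinite with the sign of the trace.

negative semidefinite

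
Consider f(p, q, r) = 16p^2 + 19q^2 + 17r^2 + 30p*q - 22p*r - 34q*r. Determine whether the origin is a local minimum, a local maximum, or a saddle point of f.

local minimum

The Hessian at the origin is H = [[32, 30, -22], [30, 38, -34], [-22, -34, 34]].
Symmetric row and column elimination reduces H to a congruent diagonal form with pivots 32, 79/8, 60/79.
Counting signs: 3 positive.
H is positive definite, so the origin is a strict local minimum.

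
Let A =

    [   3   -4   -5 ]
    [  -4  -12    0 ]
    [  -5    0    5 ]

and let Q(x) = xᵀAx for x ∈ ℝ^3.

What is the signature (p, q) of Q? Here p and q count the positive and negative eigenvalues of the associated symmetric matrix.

An LDLᵀ factorisation of A has diagonal entries 3, -52/3, -10/13.
Counting signs: 1 positive, 2 negative.

(1, 2)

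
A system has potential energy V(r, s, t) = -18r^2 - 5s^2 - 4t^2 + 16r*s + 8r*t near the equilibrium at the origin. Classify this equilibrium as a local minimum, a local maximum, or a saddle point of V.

local maximum

The Hessian at the origin is H = [[-36, 16, 8], [16, -10, 0], [8, 0, -8]].
Applying the same elementary operations to the rows and columns of H produces a congruent diagonal matrix with entries -36, -26/9, -24/13.
That gives 3 negative pivots.
H is negative definite, so the origin is a strict local maximum.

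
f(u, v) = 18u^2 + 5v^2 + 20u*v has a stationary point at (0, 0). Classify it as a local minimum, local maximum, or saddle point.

The Hessian at the origin is H = [[36, 20], [20, 10]].
det H = 36·10 − (20)² = -40 < 0, so H is indefinite.
Therefore the origin is a saddle point.

saddle point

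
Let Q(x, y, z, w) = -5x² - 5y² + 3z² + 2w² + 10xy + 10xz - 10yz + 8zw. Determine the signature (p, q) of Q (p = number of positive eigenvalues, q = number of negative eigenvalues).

(1, 1)

The symmetric matrix is A = [[-5, 5, 5, 0], [5, -5, -5, 0], [5, -5, 3, 4], [0, 0, 4, 2]].
Applying the same elementary operations to the rows and columns of A produces a congruent diagonal matrix with entries -5, 0, 8, 0.
That gives 1 positive, 1 negative, 2 zero pivots.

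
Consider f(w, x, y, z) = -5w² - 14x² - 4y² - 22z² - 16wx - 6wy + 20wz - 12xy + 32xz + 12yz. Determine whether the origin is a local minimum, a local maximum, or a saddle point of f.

The Hessian at the origin is H = [[-10, -16, -6, 20], [-16, -28, -12, 32], [-6, -12, -8, 12], [20, 32, 12, -44]].
Symmetric row and column elimination reduces H to a congruent diagonal form with pivots -10, -12/5, -2, -4.
That gives 4 negative pivots.
H is negative definite, so the origin is a strict local maximum.

local maximum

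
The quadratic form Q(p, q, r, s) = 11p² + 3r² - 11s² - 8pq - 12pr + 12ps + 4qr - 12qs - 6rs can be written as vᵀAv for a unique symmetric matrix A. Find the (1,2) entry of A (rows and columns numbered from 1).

-4

The coefficient of p·q in Q is -8. For a symmetric A this equals A[1,2] + A[2,1] = 2·A[1,2].
So A[1,2] = -8/2 = -4.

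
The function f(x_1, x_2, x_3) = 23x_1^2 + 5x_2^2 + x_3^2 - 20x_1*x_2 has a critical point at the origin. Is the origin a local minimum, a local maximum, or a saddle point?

local minimum

The Hessian at the origin is H = [[46, -20, 0], [-20, 10, 0], [0, 0, 2]].
An LDLᵀ factorisation of H has diagonal entries 46, 30/23, 2.
That gives 3 positive pivots.
H is positive definite, so the origin is a strict local minimum.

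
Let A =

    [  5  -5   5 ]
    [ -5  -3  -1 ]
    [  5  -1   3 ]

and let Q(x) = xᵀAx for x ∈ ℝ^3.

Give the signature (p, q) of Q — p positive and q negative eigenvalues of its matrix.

(1, 1)

Congruent diagonalization of A (simultaneous row and column reduction) yields pivots 5, -8, 0.
Counting signs: 1 positive, 1 negative, 1 zero.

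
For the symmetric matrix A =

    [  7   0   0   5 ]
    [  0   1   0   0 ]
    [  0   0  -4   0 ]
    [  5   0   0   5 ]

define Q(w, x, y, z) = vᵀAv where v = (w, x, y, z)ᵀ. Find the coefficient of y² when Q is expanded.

The coefficient of y² is the diagonal entry A[3,3] = -4.

-4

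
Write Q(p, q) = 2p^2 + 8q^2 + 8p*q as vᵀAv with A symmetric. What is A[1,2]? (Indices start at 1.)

The coefficient of p·q in Q is 8. For a symmetric A this equals A[1,2] + A[2,1] = 2·A[1,2].
So A[1,2] = 8/2 = 4.

4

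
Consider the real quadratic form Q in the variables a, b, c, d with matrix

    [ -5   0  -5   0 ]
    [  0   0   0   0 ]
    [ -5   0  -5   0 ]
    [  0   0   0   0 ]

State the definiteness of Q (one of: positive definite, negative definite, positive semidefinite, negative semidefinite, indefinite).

Symmetric row and column elimination reduces A to a congruent diagonal form with pivots -5, 0, 0, 0.
So there are 1 negative, 3 zero pivots.
Hence Q is negative semidefinite.

negative semidefinite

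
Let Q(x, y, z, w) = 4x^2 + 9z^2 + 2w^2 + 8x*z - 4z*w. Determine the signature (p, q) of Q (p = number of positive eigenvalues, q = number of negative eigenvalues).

The associated matrix is A = [[4, 0, 4, 0], [0, 0, 0, 0], [4, 0, 9, -2], [0, 0, -2, 2]].
Symmetric row and column elimination reduces A to a congruent diagonal form with pivots 4, 0, 5, 6/5.
So there are 3 positive, 1 zero pivots.

(3, 0)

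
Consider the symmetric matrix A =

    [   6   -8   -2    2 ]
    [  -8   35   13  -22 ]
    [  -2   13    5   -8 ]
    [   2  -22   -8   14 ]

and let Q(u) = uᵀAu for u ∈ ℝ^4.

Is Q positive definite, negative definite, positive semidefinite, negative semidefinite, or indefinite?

indefinite

Congruent diagonalization of A (simultaneous row and column reduction) yields pivots 6, 73/3, -4/73, 12.
So there are 3 positive, 1 negative pivots.
Hence Q is indefinite.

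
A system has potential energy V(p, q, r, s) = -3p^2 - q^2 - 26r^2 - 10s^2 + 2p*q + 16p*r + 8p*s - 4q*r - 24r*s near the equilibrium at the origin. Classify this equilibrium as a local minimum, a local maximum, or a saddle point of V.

The Hessian at the origin is H = [[-6, 2, 16, 8], [2, -2, -4, 0], [16, -4, -52, -24], [8, 0, -24, -20]].
Applying the same elementary operations to the rows and columns of H produces a congruent diagonal matrix with entries -6, -4/3, -8, -4.
Counting signs: 4 negative.
H is negative definite, so the origin is a strict local maximum.

local maximum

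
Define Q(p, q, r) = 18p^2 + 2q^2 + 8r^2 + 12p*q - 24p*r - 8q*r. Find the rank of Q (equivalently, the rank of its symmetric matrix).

1

The associated matrix is A = [[18, 6, -12], [6, 2, -4], [-12, -4, 8]].
Row-reducing A symmetrically gives the diagonal entries 18, 0, 0.
That gives 1 positive, 2 zero pivots.
The rank is the number of nonzero pivots: 1.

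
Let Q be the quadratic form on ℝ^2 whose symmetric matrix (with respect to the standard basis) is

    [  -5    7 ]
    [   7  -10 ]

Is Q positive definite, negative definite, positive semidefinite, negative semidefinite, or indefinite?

Leading principal minors: Δ_1 = -5, Δ_2 = 1.
The signs alternate starting with Δ_1 < 0, so by Sylvester's criterion Q is negative definite.

negative definite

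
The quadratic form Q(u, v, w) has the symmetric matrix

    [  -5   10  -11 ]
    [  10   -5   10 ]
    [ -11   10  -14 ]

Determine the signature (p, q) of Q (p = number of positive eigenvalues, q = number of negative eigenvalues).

An LDLᵀ factorisation of A has diagonal entries -5, 15, 3/5.
Counting signs: 2 positive, 1 negative.

(2, 1)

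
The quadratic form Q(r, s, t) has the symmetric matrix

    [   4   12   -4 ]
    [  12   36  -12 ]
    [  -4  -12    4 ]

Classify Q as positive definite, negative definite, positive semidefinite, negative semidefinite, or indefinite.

Applying the same elementary operations to the rows and columns of A produces a congruent diagonal matrix with entries 4, 0, 0.
Counting signs: 1 positive, 2 zero.
Hence Q is positive semidefinite.

positive semidefinite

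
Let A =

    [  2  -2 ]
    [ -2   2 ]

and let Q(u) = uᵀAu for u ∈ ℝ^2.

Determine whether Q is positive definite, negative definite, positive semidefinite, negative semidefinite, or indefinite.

For the 2×2 matrix [[2, -2], [-2, 2]]: det = 2·2 − (-2)² = 0, trace = 4.
det = 0 so one eigenvalue is zero; the form is semidefinite with the sign of the trace.

positive semidefinite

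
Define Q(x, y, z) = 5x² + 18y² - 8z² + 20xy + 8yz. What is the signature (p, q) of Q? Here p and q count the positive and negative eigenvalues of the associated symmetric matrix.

Write A = [[5, 10, 0], [10, 18, 4], [0, 4, -8]].
Applying the same elementary operations to the rows and columns of A produces a congruent diagonal matrix with entries 5, -2, 0.
So there are 1 positive, 1 negative, 1 zero pivots.

(1, 1)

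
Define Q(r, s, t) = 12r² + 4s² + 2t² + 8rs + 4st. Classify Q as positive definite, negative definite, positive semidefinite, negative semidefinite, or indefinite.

The symmetric matrix of Q is A = [[12, 4, 0], [4, 4, 2], [0, 2, 2]].
Leading principal minors: Δ_1 = 12, Δ_2 = 32, Δ_3 = 16.
All leading principal minors are positive, so by Sylvester's criterion Q is positive definite.

positive definite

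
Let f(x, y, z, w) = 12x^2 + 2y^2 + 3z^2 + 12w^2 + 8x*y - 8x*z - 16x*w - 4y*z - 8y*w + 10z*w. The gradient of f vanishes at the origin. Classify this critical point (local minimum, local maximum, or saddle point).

The Hessian at the origin is H = [[24, 8, -8, -16], [8, 4, -4, -8], [-8, -4, 6, 10], [-16, -8, 10, 24]].
An LDLᵀ factorisation of H has diagonal entries 24, 4/3, 2, 6.
Counting signs: 4 positive.
H is positive definite, so the origin is a strict local minimum.

local minimum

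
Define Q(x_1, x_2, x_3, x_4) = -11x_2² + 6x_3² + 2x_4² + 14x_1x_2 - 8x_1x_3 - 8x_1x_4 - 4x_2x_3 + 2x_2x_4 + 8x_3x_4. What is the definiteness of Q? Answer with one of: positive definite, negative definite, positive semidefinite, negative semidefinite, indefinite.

The symmetric matrix is A = [[0, 7, -4, -4], [7, -11, -2, 1], [-4, -2, 6, 4], [-4, 1, 4, 2]].
A is congruent to a diagonal matrix with 2 positive, 2 negative and 0 zero entries, so Q is indefinite.

indefinite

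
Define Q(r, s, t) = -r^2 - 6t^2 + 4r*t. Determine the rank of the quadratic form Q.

2

The associated matrix is A = [[-1, 0, 2], [0, 0, 0], [2, 0, -6]].
Symmetric row and column elimination reduces A to a congruent diagonal form with pivots -1, 0, -2.
Counting signs: 2 negative, 1 zero.
The rank is the number of nonzero pivots: 2.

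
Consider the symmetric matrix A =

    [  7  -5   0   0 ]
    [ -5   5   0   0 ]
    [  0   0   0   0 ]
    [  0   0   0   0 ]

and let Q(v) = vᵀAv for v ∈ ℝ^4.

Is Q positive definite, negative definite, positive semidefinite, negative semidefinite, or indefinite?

Congruent diagonalization of A (simultaneous row and column reduction) yields pivots 7, 10/7, 0, 0.
Counting signs: 2 positive, 2 zero.
Hence Q is positive semidefinite.

positive semidefinite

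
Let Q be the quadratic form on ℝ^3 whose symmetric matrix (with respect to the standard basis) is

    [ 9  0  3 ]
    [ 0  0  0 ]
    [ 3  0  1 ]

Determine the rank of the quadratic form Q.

1

Symmetric row and column elimination reduces A to a congruent diagonal form with pivots 9, 0, 0.
That gives 1 positive, 2 zero pivots.
The rank is the number of nonzero pivots: 1.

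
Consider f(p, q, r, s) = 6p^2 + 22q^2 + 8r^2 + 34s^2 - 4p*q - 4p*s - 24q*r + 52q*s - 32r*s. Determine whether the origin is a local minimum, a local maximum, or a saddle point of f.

The Hessian at the origin is H = [[12, -4, 0, -4], [-4, 44, -24, 52], [0, -24, 16, -32], [-4, 52, -32, 68]].
Congruent diagonalization of H (simultaneous row and column reduction) yields pivots 12, 128/3, 5/2, 8/5.
Counting signs: 4 positive.
H is positive definite, so the origin is a strict local minimum.

local minimum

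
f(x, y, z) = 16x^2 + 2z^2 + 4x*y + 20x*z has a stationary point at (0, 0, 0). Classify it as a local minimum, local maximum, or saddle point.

saddle point

The Hessian at the origin is H = [[32, 4, 20], [4, 0, 0], [20, 0, 4]].
Congruent diagonalization of H (simultaneous row and column reduction) yields pivots 32, -1/2, 4.
So there are 2 positive, 1 negative pivots.
H is indefinite, so the origin is a saddle point.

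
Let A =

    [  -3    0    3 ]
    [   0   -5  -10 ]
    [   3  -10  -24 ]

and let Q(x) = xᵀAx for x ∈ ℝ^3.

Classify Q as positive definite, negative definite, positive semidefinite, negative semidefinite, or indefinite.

Congruent diagonalization of A (simultaneous row and column reduction) yields pivots -3, -5, -1.
So there are 3 negative pivots.
Hence Q is negative definite.

negative definite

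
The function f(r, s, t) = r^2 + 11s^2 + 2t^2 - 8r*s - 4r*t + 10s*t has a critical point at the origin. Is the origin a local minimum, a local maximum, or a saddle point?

saddle point

The Hessian at the origin is H = [[2, -8, -4], [-8, 22, 10], [-4, 10, 4]].
Congruent diagonalization of H (simultaneous row and column reduction) yields pivots 2, -10, -2/5.
Counting signs: 1 positive, 2 negative.
H is indefinite, so the origin is a saddle point.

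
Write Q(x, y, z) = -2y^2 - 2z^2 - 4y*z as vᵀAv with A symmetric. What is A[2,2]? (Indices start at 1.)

The coefficient of y^2 in Q is -2, and that is exactly A[2,2].

-2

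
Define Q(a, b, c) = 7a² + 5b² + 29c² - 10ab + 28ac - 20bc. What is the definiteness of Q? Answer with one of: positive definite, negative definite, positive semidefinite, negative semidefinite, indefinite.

The symmetric matrix of Q is A = [[7, -5, 14], [-5, 5, -10], [14, -10, 29]].
Leading principal minors: Δ_1 = 7, Δ_2 = 10, Δ_3 = 10.
All leading principal minors are positive, so by Sylvester's criterion Q is positive definite.

positive definite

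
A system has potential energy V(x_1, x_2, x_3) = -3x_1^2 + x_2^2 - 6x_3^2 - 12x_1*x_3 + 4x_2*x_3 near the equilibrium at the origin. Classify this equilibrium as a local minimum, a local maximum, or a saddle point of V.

The Hessian at the origin is H = [[-6, 0, -12], [0, 2, 4], [-12, 4, -12]].
Row-reducing H symmetrically gives the diagonal entries -6, 2, 4.
That gives 2 positive, 1 negative pivots.
H is indefinite, so the origin is a saddle point.

saddle point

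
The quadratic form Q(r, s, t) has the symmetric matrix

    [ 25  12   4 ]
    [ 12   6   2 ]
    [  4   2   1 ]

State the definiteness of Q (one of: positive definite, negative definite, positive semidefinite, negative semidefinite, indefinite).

Applying the same elementary operations to the rows and columns of A produces a congruent diagonal matrix with entries 25, 6/25, 1/3.
Counting signs: 3 positive.
Hence Q is positive definite.

positive definite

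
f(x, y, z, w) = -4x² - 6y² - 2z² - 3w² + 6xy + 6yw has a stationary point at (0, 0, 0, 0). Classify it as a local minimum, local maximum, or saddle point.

The Hessian at the origin is H = [[-8, 6, 0, 0], [6, -12, 0, 6], [0, 0, -4, 0], [0, 6, 0, -6]].
Symmetric row and column elimination reduces H to a congruent diagonal form with pivots -8, -15/2, -4, -6/5.
That gives 4 negative pivots.
H is negative definite, so the origin is a strict local maximum.

local maximum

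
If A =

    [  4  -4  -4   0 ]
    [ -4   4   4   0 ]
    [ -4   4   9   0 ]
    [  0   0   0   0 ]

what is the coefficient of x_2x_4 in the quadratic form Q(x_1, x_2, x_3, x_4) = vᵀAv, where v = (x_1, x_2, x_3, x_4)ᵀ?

The coefficient of x_2x_4 is A[2,4] + A[4,2] = 2·0 = 0.

0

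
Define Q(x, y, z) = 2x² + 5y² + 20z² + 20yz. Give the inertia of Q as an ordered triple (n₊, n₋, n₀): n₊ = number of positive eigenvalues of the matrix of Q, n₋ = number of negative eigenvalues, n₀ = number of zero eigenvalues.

The symmetric matrix is A = [[2, 0, 0], [0, 5, 10], [0, 10, 20]].
Row-reducing A symmetrically gives the diagonal entries 2, 5, 0.
That gives 2 positive, 1 zero pivots.

(2, 0, 1)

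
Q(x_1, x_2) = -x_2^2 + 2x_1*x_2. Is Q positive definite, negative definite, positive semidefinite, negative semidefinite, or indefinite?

The symmetric matrix of Q is [[0, 1], [1, -1]].
For the 2×2 matrix [[0, 1], [1, -1]]: det = 0·-1 − (1)² = -1, trace = -1.
det < 0 so the eigenvalues have opposite signs; the form is indefinite.

indefinite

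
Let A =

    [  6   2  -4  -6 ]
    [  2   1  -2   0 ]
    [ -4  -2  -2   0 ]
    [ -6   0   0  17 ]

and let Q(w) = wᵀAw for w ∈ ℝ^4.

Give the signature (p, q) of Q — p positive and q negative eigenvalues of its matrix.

Applying the same elementary operations to the rows and columns of A produces a congruent diagonal matrix with entries 6, 1/3, -6, -1.
So there are 2 positive, 2 negative pivots.

(2, 2)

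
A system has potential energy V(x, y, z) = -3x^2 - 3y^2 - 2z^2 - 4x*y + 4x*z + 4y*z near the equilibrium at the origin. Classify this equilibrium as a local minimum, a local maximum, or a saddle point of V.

local maximum

The Hessian at the origin is H = [[-6, -4, 4], [-4, -6, 4], [4, 4, -4]].
Symmetric row and column elimination reduces H to a congruent diagonal form with pivots -6, -10/3, -4/5.
So there are 3 negative pivots.
H is negative definite, so the origin is a strict local maximum.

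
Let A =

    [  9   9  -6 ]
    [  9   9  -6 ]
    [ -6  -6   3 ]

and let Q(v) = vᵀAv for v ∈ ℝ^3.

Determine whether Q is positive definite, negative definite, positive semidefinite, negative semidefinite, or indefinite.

Congruent diagonalization of A (simultaneous row and column reduction) yields pivots 9, 0, -1.
So there are 1 positive, 1 negative, 1 zero pivots.
Hence Q is indefinite.

indefinite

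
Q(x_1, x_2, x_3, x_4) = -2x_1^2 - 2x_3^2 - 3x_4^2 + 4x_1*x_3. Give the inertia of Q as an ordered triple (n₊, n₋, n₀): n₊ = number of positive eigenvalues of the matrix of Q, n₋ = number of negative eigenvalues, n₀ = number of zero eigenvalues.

(0, 2, 2)

The symmetric matrix is A = [[-2, 0, 2, 0], [0, 0, 0, 0], [2, 0, -2, 0], [0, 0, 0, -3]].
Symmetric row and column elimination reduces A to a congruent diagonal form with pivots -2, 0, 0, -3.
So there are 2 negative, 2 zero pivots.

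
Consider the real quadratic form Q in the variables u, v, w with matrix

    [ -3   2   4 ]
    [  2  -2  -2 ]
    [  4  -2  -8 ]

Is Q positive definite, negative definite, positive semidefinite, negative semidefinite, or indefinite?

Leading principal minors: Δ_1 = -3, Δ_2 = 2, Δ_3 = -4.
The signs alternate starting with Δ_1 < 0, so by Sylvester's criterion Q is negative definite.

negative definite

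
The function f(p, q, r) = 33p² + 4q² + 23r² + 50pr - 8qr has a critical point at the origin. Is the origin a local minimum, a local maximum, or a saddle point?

The Hessian at the origin is H = [[66, 0, 50], [0, 8, -8], [50, -8, 46]].
Row-reducing H symmetrically gives the diagonal entries 66, 8, 4/33.
That gives 3 positive pivots.
H is positive definite, so the origin is a strict local minimum.

local minimum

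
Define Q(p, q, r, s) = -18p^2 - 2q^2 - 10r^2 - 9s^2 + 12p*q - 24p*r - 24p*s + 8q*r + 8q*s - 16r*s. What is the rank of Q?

3

The symmetric matrix is A = [[-18, 6, -12, -12], [6, -2, 4, 4], [-12, 4, -10, -8], [-12, 4, -8, -9]].
Row-reducing A symmetrically gives the diagonal entries -18, 0, -2, -1.
So there are 3 negative, 1 zero pivots.
The rank is the number of nonzero pivots: 3.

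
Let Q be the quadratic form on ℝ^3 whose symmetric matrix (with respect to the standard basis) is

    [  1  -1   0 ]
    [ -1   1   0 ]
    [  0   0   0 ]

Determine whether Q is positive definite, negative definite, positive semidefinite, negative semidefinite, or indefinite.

positive semidefinite

Row-reducing A symmetrically gives the diagonal entries 1, 0, 0.
That gives 1 positive, 2 zero pivots.
Hence Q is positive semidefinite.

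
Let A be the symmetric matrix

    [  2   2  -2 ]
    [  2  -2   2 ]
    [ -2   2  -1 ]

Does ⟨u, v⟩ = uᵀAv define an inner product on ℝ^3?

no

Applying the same elementary operations to the rows and columns of A produces a congruent diagonal matrix with entries 2, -4, 1.
Counting signs: 2 positive, 1 negative.
Hence Q is indefinite.
⟨·,·⟩ is an inner product exactly when A is positive definite.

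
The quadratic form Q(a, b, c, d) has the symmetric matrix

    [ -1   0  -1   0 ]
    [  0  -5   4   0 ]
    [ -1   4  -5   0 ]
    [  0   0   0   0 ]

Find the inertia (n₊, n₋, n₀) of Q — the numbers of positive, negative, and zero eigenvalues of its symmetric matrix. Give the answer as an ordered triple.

(0, 3, 1)

Applying the same elementary operations to the rows and columns of A produces a congruent diagonal matrix with entries -1, -5, -4/5, 0.
Counting signs: 3 negative, 1 zero.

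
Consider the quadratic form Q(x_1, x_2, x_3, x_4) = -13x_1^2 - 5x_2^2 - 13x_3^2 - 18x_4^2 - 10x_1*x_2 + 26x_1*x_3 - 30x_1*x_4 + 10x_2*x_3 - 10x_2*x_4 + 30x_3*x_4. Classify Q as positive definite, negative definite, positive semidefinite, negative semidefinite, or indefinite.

The symmetric matrix is A = [[-13, -5, 13, -15], [-5, -5, 5, -5], [13, 5, -13, 15], [-15, -5, 15, -18]].
Applying the same elementary operations to the rows and columns of A produces a congruent diagonal matrix with entries -13, -40/13, 0, -1/2.
Counting signs: 3 negative, 1 zero.
Hence Q is negative semidefinite.

negative semidefinite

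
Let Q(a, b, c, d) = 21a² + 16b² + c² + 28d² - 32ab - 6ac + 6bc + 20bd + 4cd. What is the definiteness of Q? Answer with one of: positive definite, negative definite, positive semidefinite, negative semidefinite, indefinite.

The symmetric matrix of Q is A = [[21, -16, -3, 0], [-16, 16, 3, 10], [-3, 3, 1, 2], [0, 10, 2, 28]].
Leading principal minors: Δ_1 = 21, Δ_2 = 80, Δ_3 = 35, Δ_4 = 60.
All leading principal minors are positive, so by Sylvester's criterion Q is positive definite.

positive definite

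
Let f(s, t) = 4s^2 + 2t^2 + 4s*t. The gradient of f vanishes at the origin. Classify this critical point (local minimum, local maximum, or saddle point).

local minimum

The Hessian at the origin is H = [[8, 4], [4, 4]].
det H = 8·4 − (4)² = 16 > 0 and H[1,1] = 8 > 0, so H is positive definite.
Therefore the origin is a local minimum.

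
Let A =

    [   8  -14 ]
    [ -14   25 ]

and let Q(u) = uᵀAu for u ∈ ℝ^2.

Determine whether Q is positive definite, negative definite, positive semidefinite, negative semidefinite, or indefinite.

Leading principal minors: Δ_1 = 8, Δ_2 = 4.
All leading principal minors are positive, so by Sylvester's criterion Q is positive definite.

positive definite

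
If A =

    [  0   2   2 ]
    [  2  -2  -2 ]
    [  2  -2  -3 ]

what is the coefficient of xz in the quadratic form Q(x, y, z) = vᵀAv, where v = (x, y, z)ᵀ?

4

The coefficient of xz is A[1,3] + A[3,1] = 2·2 = 4.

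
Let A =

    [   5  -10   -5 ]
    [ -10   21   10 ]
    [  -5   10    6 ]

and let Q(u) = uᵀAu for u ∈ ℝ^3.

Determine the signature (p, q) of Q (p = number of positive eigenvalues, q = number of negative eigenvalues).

Row-reducing A symmetrically gives the diagonal entries 5, 1, 1.
So there are 3 positive pivots.

(3, 0)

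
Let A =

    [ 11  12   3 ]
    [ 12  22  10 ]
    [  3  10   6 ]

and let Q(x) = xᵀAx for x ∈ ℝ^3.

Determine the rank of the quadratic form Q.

Symmetric row and column elimination reduces A to a congruent diagonal form with pivots 11, 98/11, 5/49.
That gives 3 positive pivots.
The rank is the number of nonzero pivots: 3.

3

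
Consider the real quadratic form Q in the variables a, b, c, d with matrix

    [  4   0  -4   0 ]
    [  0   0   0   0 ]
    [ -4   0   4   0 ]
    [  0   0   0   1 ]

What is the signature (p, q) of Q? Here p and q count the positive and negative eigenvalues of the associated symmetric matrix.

Row-reducing A symmetrically gives the diagonal entries 4, 0, 0, 1.
That gives 2 positive, 2 zero pivots.

(2, 0)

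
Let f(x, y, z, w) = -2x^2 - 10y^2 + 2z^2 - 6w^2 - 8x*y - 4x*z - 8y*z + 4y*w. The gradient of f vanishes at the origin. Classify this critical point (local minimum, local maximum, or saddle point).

saddle point

The Hessian at the origin is H = [[-4, -8, -4, 0], [-8, -20, -8, 4], [-4, -8, 4, 0], [0, 4, 0, -12]].
Row-reducing H symmetrically gives the diagonal entries -4, -4, 8, -8.
That gives 1 positive, 3 negative pivots.
H is indefinite, so the origin is a saddle point.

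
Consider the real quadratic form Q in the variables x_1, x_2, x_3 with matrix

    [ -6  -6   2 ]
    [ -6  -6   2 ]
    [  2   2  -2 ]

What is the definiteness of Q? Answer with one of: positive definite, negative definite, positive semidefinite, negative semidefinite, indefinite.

Symmetric row and column elimination reduces A to a congruent diagonal form with pivots -6, 0, -4/3.
That gives 2 negative, 1 zero pivots.
Hence Q is negative semidefinite.

negative semidefinite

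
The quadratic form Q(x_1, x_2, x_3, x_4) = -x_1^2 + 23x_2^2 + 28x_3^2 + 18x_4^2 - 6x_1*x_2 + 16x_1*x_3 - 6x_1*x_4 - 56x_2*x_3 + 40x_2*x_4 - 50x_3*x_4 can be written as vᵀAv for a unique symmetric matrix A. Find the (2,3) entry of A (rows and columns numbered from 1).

-28

The coefficient of x_2·x_3 in Q is -56. For a symmetric A this equals A[2,3] + A[3,2] = 2·A[2,3].
So A[2,3] = -56/2 = -28.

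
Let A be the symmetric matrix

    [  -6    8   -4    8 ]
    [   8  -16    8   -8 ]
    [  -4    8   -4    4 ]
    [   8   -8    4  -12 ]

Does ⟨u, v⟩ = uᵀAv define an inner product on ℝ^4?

Row-reducing A symmetrically gives the diagonal entries -6, -16/3, 0, 0.
Counting signs: 2 negative, 2 zero.
Hence Q is negative semidefinite.
⟨·,·⟩ is an inner product exactly when A is positive definite.

no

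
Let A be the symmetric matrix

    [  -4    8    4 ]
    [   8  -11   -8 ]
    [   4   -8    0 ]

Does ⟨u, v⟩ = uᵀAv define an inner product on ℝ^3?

no

Row-reducing A symmetrically gives the diagonal entries -4, 5, 4.
So there are 2 positive, 1 negative pivots.
Hence Q is indefinite.
⟨·,·⟩ is an inner product exactly when A is positive definite.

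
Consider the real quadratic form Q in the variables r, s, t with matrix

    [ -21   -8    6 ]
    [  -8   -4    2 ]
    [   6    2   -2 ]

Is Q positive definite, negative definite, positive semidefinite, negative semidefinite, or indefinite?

An LDLᵀ factorisation of A has diagonal entries -21, -20/21, -1/5.
Counting signs: 3 negative.
Hence Q is negative definite.

negative definite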